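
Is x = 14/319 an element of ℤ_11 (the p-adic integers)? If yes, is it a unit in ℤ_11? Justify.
x ∉ ℤ_11 (v_11(x) = -1 < 0)

ℤ_11 = {x ∈ ℚ_11 : v_11(x) ≥ 0} and ℤ_11^× = {x ∈ ℤ_11 : v_11(x) = 0}. Here v_11(14/319) = v_11(num) − v_11(den) = -1; compare against these criteria.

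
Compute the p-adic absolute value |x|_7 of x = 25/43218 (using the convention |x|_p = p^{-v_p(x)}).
|25/43218|_7 = 2401

Step 1 — compute v_7(x) by factoring powers of 7 out of the numerator and denominator: v_7(25/43218) = -4. Step 2 — apply |x|_p = p^{-v_p(x)} = 7^{4} = 2401.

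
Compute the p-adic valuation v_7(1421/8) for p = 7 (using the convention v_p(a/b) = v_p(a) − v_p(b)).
v_7(1421/8) = 2

Factor powers of 7 from the numerator and denominator of the reduced fraction: 1421 = 7^2 · 29 and 8 = 7^0 · 8. Apply v_p(a/b) = v_p(a) − v_p(b): v_7(1421/8) = 2 − 0 = 2.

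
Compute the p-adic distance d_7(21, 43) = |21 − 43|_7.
d_7(21, 43) = 1

Step 1 — x − y = 21 − 43 = -22. Step 2 — v_7(-22) = 0 (factor: -22 = −(7^0 · 22); the sign does not affect v_p). Step 3 — |x − y|_7 = 7^{0} = 1.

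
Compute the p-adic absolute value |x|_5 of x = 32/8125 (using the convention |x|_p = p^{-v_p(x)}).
|32/8125|_5 = 625

Step 1 — compute v_5(x) by factoring powers of 5 out of the numerator and denominator: v_5(32/8125) = -4. Step 2 — apply |x|_p = p^{-v_p(x)} = 5^{4} = 625.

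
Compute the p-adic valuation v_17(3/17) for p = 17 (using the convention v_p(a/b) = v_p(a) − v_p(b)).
v_17(3/17) = -1

Factor powers of 17 from the numerator and denominator of the reduced fraction: 3 = 17^0 · 3 and 17 = 17^1 · 1. Apply v_p(a/b) = v_p(a) − v_p(b): v_17(3/17) = 0 − 1 = -1.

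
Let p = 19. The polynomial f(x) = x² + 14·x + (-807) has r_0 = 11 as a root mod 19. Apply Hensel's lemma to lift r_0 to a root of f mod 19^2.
r_1 = 106 (mod 361)

Hensel: r_{i+1} = r_i − f(r_i)·(f′(r_i))^{-1} mod 19^{i+2}, f′(x) = 2x + 14. Iterate:
  r_0 = 11 (mod 19)
  r_1 = 106 (mod 361)
Final: r = 106 satisfies f(r) ≡ 0 mod 19^2.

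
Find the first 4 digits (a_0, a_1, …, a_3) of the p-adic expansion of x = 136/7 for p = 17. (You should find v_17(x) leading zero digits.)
(a_0, …, a_3) = (0, 6, 7, 2)

v_17(136/7) = 1, so a_0 = ... = a_0 = 0. Factor out: x = 17^1 · u with u = 8/7 a unit in ℤ_17. Expand u iteratively via a_{v+i} = u_i mod 17, u_{i+1} = (u_i − a_{v+i})/17:
  u_0 = 8/7;  a_1 = 6;  u_1 = (u_0 − 6)/17 = -2/7
  u_1 = -2/7;  a_2 = 7;  u_2 = (u_1 − 7)/17 = -3/7
  u_2 = -3/7;  a_3 = 2;  u_3 = (u_2 − 2)/17 = -1/7
Digits: (0, 6, 7, 2).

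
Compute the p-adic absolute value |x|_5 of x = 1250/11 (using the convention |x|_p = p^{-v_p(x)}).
|1250/11|_5 = 1/625

Step 1 — compute v_5(x) by factoring powers of 5 out of the numerator and denominator: v_5(1250/11) = 4. Step 2 — apply |x|_p = p^{-v_p(x)} = 5^{-4} = 1/625.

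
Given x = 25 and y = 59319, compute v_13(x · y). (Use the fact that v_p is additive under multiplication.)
v_13(1482975) = 3

v_p(x) = 0 (factor: 25 = 13^0 · 25); v_p(y) = 3 (factor: 59319 = 13^3 · 27). Additivity: v_p(xy) = v_p(x) + v_p(y) = 0 + 3 = 3. (Direct check: xy = 1482975 = 13^3 · (675).)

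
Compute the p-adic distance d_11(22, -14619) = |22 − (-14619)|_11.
d_11(22, -14619) = 1/14641

Step 1 — x − y = 22 − (-14619) = 14641. Step 2 — v_11(14641) = 4 (factor: 14641 = (11^4 · 1); the sign does not affect v_p). Step 3 — |x − y|_11 = 11^{-4} = 1/14641.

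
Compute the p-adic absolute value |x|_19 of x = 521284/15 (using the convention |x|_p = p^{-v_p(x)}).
|521284/15|_19 = 1/130321

Step 1 — compute v_19(x) by factoring powers of 19 out of the numerator and denominator: v_19(521284/15) = 4. Step 2 — apply |x|_p = p^{-v_p(x)} = 19^{-4} = 1/130321.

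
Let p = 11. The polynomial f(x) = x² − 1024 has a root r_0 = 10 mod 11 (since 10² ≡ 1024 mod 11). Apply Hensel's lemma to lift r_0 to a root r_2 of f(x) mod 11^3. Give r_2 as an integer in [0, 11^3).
r_2 = 32 (mod 1331)

Hensel's recurrence: r_{i+1} = r_i − f(r_i)·(f′(r_i))^{-1} mod 11^{i+2}, with f′(x) = 2x. Iterate:
  r_0 = 10 (mod 11)
  r_1 = 32 (mod 121)
  r_2 = 32 (mod 1331)
Final: r_2 = 32, and one checks f(r_2) ≡ 0 mod 11^3.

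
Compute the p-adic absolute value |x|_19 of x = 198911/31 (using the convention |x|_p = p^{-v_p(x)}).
|198911/31|_19 = 1/6859

Step 1 — compute v_19(x) by factoring powers of 19 out of the numerator and denominator: v_19(198911/31) = 3. Step 2 — apply |x|_p = p^{-v_p(x)} = 19^{-3} = 1/6859.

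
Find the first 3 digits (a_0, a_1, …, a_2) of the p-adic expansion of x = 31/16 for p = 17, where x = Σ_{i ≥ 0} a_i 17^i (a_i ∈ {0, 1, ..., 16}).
(a_0, …, a_2) = (3, 1, 1)

v_17(31/16) = 0 (numerator and denominator both coprime to 17), so x ∈ ℤ_17^×. Compute digits iteratively via a_i = x_i mod 17, x_{i+1} = (x_i − a_i)/17, with x_0 = x:
  x_0 = 31/16;  a_0 = 3;  x_1 = (x_0 − 3)/17 = -1/16
  x_1 = -1/16;  a_1 = 1;  x_2 = (x_1 − 1)/17 = -1/16
  x_2 = -1/16;  a_2 = 1;  x_3 = (x_2 − 1)/17 = -1/16
Digits: (3, 1, 1).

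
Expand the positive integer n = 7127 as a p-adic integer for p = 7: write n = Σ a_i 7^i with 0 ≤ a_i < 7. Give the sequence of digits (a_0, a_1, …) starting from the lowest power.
(a_0, a_1, …) = (1, 3, 5, 6, 2)

Repeated division by 7 gives the digits low-to-high: 7127 = 1 + 3·7^1 + 5·7^2 + 6·7^3 + 2·7^4. Digit sequence: (1, 3, 5, 6, 2).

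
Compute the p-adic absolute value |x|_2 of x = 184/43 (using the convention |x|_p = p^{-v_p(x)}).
|184/43|_2 = 1/8

Step 1 — compute v_2(x) by factoring powers of 2 out of the numerator and denominator: v_2(184/43) = 3. Step 2 — apply |x|_p = p^{-v_p(x)} = 2^{-3} = 1/8.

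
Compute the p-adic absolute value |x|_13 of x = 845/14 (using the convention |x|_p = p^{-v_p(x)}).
|845/14|_13 = 1/169

Step 1 — compute v_13(x) by factoring powers of 13 out of the numerator and denominator: v_13(845/14) = 2. Step 2 — apply |x|_p = p^{-v_p(x)} = 13^{-2} = 1/169.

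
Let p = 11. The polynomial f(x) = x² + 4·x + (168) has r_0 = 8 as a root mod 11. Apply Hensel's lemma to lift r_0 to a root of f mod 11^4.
r_3 = 14297 (mod 14641)

Hensel: r_{i+1} = r_i − f(r_i)·(f′(r_i))^{-1} mod 11^{i+2}, f′(x) = 2x + 4. Iterate:
  r_0 = 8 (mod 11)
  r_1 = 19 (mod 121)
  r_2 = 987 (mod 1331)
  r_3 = 14297 (mod 14641)
Final: r = 14297 satisfies f(r) ≡ 0 mod 11^4.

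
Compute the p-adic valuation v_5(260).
v_5(260) = 1

v_5(n) is the largest exponent k such that 5^k divides n. Factor out: 260 = 5^1 · 52. (Sign doesn't affect v_p.) So v_5(260) = 1.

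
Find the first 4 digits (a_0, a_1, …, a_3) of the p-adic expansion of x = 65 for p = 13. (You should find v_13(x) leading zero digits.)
(a_0, …, a_3) = (0, 5, 0, 0)

v_13(65) = 1, so a_0 = ... = a_0 = 0. Factor out: x = 13^1 · u with u = 5 a unit in ℤ_13. Expand u iteratively via a_{v+i} = u_i mod 13, u_{i+1} = (u_i − a_{v+i})/13:
  u_0 = 5;  a_1 = 5;  u_1 = (u_0 − 5)/13 = 0
  u_1 = 0;  a_2 = 0;  u_2 = (u_1 − 0)/13 = 0
  u_2 = 0;  a_3 = 0;  u_3 = (u_2 − 0)/13 = 0
Digits: (0, 5, 0, 0).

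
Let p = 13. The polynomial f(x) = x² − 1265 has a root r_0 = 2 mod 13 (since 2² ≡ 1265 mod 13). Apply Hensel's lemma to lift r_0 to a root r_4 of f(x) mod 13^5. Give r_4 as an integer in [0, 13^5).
r_4 = 262901 (mod 371293)

Hensel's recurrence: r_{i+1} = r_i − f(r_i)·(f′(r_i))^{-1} mod 13^{i+2}, with f′(x) = 2x. Iterate:
  r_0 = 2 (mod 13)
  r_1 = 106 (mod 169)
  r_2 = 1458 (mod 2197)
  r_3 = 5852 (mod 28561)
  r_4 = 262901 (mod 371293)
Final: r_4 = 262901, and one checks f(r_4) ≡ 0 mod 13^5.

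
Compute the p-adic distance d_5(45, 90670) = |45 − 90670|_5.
d_5(45, 90670) = 1/3125

Step 1 — x − y = 45 − 90670 = -90625. Step 2 — v_5(-90625) = 5 (factor: -90625 = −(5^5 · 29); the sign does not affect v_p). Step 3 — |x − y|_5 = 5^{-5} = 1/3125.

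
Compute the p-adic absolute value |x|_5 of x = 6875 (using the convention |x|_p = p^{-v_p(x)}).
|6875|_5 = 1/625

Step 1 — compute v_5(x) by factoring powers of 5 out of the numerator and denominator: v_5(6875) = 4. Step 2 — apply |x|_p = p^{-v_p(x)} = 5^{-4} = 1/625.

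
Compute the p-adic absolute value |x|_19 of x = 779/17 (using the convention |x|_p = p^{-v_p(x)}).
|779/17|_19 = 1/19

Step 1 — compute v_19(x) by factoring powers of 19 out of the numerator and denominator: v_19(779/17) = 1. Step 2 — apply |x|_p = p^{-v_p(x)} = 19^{-1} = 1/19.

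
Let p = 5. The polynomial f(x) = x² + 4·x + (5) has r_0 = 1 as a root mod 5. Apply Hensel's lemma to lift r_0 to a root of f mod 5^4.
r_3 = 441 (mod 625)

Hensel: r_{i+1} = r_i − f(r_i)·(f′(r_i))^{-1} mod 5^{i+2}, f′(x) = 2x + 4. Iterate:
  r_0 = 1 (mod 5)
  r_1 = 16 (mod 25)
  r_2 = 66 (mod 125)
  r_3 = 441 (mod 625)
Final: r = 441 satisfies f(r) ≡ 0 mod 5^4.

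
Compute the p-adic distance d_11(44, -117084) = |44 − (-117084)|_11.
d_11(44, -117084) = 1/14641

Step 1 — x − y = 44 − (-117084) = 117128. Step 2 — v_11(117128) = 4 (factor: 117128 = (11^4 · 8); the sign does not affect v_p). Step 3 — |x − y|_11 = 11^{-4} = 1/14641.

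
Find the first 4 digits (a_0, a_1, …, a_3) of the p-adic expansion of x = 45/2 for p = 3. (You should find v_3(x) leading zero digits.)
(a_0, …, a_3) = (0, 0, 1, 2)

v_3(45/2) = 2, so a_0 = ... = a_1 = 0. Factor out: x = 3^2 · u with u = 5/2 a unit in ℤ_3. Expand u iteratively via a_{v+i} = u_i mod 3, u_{i+1} = (u_i − a_{v+i})/3:
  u_0 = 5/2;  a_2 = 1;  u_1 = (u_0 − 1)/3 = 1/2
  u_1 = 1/2;  a_3 = 2;  u_2 = (u_1 − 2)/3 = -1/2
Digits: (0, 0, 1, 2).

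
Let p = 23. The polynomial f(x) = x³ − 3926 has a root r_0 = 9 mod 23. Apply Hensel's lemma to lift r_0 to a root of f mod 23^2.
r_1 = 377 (mod 529)

Hensel: r_{i+1} = r_i − f(r_i)/f′(r_i) mod 23^{i+2}, where f′(x) = 3x². Iterate:
  r_0 = 9 (mod 23)
  r_1 = 377 (mod 529)
Final: r = 377 with f(r) ≡ 0 mod 23^2.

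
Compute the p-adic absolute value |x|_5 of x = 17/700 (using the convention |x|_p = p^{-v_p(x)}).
|17/700|_5 = 25

Step 1 — compute v_5(x) by factoring powers of 5 out of the numerator and denominator: v_5(17/700) = -2. Step 2 — apply |x|_p = p^{-v_p(x)} = 5^{2} = 25.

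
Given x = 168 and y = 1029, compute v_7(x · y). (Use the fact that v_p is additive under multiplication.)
v_7(172872) = 4

v_p(x) = 1 (factor: 168 = 7^1 · 24); v_p(y) = 3 (factor: 1029 = 7^3 · 3). Additivity: v_p(xy) = v_p(x) + v_p(y) = 1 + 3 = 4. (Direct check: xy = 172872 = 7^4 · (72).)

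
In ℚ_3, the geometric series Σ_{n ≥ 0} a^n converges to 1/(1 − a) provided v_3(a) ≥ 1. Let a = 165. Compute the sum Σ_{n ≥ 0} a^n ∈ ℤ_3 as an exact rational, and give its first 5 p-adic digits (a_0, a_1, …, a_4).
Σ a^n = 1/(1 − a) = -1/164;  first 5 digits = (1, 1, 1, 1, 0)

v_3(a) = 1 ≥ 1, so the series converges in ℤ_3 to 1/(1 − a) = 1/(1 − 165) = -1/164. Expand this rational in ℤ_3: compute digits iteratively via d_i = x_i mod 3, x_{i+1} = (x_i − d_i)/3. The first 5 digits are (1, 1, 1, 1, 0).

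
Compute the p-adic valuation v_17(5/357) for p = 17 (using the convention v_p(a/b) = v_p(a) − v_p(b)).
v_17(5/357) = -1

Factor powers of 17 from the numerator and denominator of the reduced fraction: 5 = 17^0 · 5 and 357 = 17^1 · 21. Apply v_p(a/b) = v_p(a) − v_p(b): v_17(5/357) = 0 − 1 = -1.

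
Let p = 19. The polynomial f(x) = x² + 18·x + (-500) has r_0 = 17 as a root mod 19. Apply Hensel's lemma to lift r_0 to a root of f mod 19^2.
r_1 = 36 (mod 361)

Hensel: r_{i+1} = r_i − f(r_i)·(f′(r_i))^{-1} mod 19^{i+2}, f′(x) = 2x + 18. Iterate:
  r_0 = 17 (mod 19)
  r_1 = 36 (mod 361)
Final: r = 36 satisfies f(r) ≡ 0 mod 19^2.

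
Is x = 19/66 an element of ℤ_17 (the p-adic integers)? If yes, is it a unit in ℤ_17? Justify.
x ∈ ℤ_17^× (unit); v_17(x) = 0

ℤ_17 = {x ∈ ℚ_17 : v_17(x) ≥ 0} and ℤ_17^× = {x ∈ ℤ_17 : v_17(x) = 0}. Here v_17(19/66) = v_17(num) − v_17(den) = 0; compare against these criteria.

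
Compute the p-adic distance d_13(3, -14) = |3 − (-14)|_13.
d_13(3, -14) = 1

Step 1 — x − y = 3 − (-14) = 17. Step 2 — v_13(17) = 0 (factor: 17 = (13^0 · 17); the sign does not affect v_p). Step 3 — |x − y|_13 = 13^{0} = 1.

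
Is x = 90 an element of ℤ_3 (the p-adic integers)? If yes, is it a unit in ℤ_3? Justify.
x ∈ ℤ_3 but not a unit; v_3(x) = 2 > 0

ℤ_3 = {x ∈ ℚ_3 : v_3(x) ≥ 0} and ℤ_3^× = {x ∈ ℤ_3 : v_3(x) = 0}. Here v_3(90) = v_3(num) − v_3(den) = 2; compare against these criteria.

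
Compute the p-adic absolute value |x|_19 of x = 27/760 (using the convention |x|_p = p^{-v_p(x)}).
|27/760|_19 = 19

Step 1 — compute v_19(x) by factoring powers of 19 out of the numerator and denominator: v_19(27/760) = -1. Step 2 — apply |x|_p = p^{-v_p(x)} = 19^{1} = 19.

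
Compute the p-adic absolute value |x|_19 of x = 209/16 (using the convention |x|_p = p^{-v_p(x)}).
|209/16|_19 = 1/19

Step 1 — compute v_19(x) by factoring powers of 19 out of the numerator and denominator: v_19(209/16) = 1. Step 2 — apply |x|_p = p^{-v_p(x)} = 19^{-1} = 1/19.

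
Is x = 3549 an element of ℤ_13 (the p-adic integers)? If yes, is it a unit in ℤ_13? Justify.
x ∈ ℤ_13 but not a unit; v_13(x) = 2 > 0

ℤ_13 = {x ∈ ℚ_13 : v_13(x) ≥ 0} and ℤ_13^× = {x ∈ ℤ_13 : v_13(x) = 0}. Here v_13(3549) = v_13(num) − v_13(den) = 2; compare against these criteria.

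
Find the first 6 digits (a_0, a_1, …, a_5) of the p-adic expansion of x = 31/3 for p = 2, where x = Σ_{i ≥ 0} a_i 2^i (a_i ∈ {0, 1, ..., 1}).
(a_0, …, a_5) = (1, 0, 1, 0, 1, 1)

v_2(31/3) = 0 (numerator and denominator both coprime to 2), so x ∈ ℤ_2^×. Compute digits iteratively via a_i = x_i mod 2, x_{i+1} = (x_i − a_i)/2, with x_0 = x:
  x_0 = 31/3;  a_0 = 1;  x_1 = (x_0 − 1)/2 = 14/3
  x_1 = 14/3;  a_1 = 0;  x_2 = (x_1 − 0)/2 = 7/3
  x_2 = 7/3;  a_2 = 1;  x_3 = (x_2 − 1)/2 = 2/3
  x_3 = 2/3;  a_3 = 0;  x_4 = (x_3 − 0)/2 = 1/3
  x_4 = 1/3;  a_4 = 1;  x_5 = (x_4 − 1)/2 = -1/3
  x_5 = -1/3;  a_5 = 1;  x_6 = (x_5 − 1)/2 = -2/3
Digits: (1, 0, 1, 0, 1, 1).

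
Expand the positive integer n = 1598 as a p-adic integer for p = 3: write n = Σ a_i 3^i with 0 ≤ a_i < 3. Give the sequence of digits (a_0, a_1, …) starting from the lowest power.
(a_0, a_1, …) = (2, 1, 0, 2, 1, 0, 2)

Repeated division by 3 gives the digits low-to-high: 1598 = 2 + 1·3^1 + 2·3^3 + 1·3^4 + 2·3^6. Digit sequence: (2, 1, 0, 2, 1, 0, 2).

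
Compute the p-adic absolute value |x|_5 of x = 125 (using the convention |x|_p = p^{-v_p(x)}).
|125|_5 = 1/125

Step 1 — compute v_5(x) by factoring powers of 5 out of the numerator and denominator: v_5(125) = 3. Step 2 — apply |x|_p = p^{-v_p(x)} = 5^{-3} = 1/125.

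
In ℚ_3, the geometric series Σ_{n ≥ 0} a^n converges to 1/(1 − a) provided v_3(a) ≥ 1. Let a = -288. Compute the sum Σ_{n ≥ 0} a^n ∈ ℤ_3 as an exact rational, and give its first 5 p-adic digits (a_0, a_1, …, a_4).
Σ a^n = 1/(1 − a) = 1/289;  first 5 digits = (1, 0, 1, 1, 0)

v_3(a) = 2 ≥ 1, so the series converges in ℤ_3 to 1/(1 − a) = 1/(1 − (-288)) = 1/289. Expand this rational in ℤ_3: compute digits iteratively via d_i = x_i mod 3, x_{i+1} = (x_i − d_i)/3. The first 5 digits are (1, 0, 1, 1, 0).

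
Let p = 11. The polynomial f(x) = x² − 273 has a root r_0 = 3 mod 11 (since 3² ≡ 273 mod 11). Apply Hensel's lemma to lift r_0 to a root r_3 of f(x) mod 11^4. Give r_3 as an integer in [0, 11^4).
r_3 = 2830 (mod 14641)

Hensel's recurrence: r_{i+1} = r_i − f(r_i)·(f′(r_i))^{-1} mod 11^{i+2}, with f′(x) = 2x. Iterate:
  r_0 = 3 (mod 11)
  r_1 = 47 (mod 121)
  r_2 = 168 (mod 1331)
  r_3 = 2830 (mod 14641)
Final: r_3 = 2830, and one checks f(r_3) ≡ 0 mod 11^4.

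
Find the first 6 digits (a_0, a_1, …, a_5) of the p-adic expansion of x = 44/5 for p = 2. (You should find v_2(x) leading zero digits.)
(a_0, …, a_5) = (0, 0, 1, 1, 1, 1)

v_2(44/5) = 2, so a_0 = ... = a_1 = 0. Factor out: x = 2^2 · u with u = 11/5 a unit in ℤ_2. Expand u iteratively via a_{v+i} = u_i mod 2, u_{i+1} = (u_i − a_{v+i})/2:
  u_0 = 11/5;  a_2 = 1;  u_1 = (u_0 − 1)/2 = 3/5
  u_1 = 3/5;  a_3 = 1;  u_2 = (u_1 − 1)/2 = -1/5
  u_2 = -1/5;  a_4 = 1;  u_3 = (u_2 − 1)/2 = -3/5
  u_3 = -3/5;  a_5 = 1;  u_4 = (u_3 − 1)/2 = -4/5
Digits: (0, 0, 1, 1, 1, 1).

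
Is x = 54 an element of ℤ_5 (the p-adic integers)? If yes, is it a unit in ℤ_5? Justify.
x ∈ ℤ_5^× (unit); v_5(x) = 0

ℤ_5 = {x ∈ ℚ_5 : v_5(x) ≥ 0} and ℤ_5^× = {x ∈ ℤ_5 : v_5(x) = 0}. Here v_5(54) = v_5(num) − v_5(den) = 0; compare against these criteria.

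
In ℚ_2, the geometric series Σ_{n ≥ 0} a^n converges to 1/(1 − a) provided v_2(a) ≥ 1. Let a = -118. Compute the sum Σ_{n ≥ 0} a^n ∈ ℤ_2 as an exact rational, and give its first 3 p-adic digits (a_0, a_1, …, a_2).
Σ a^n = 1/(1 − a) = 1/119;  first 3 digits = (1, 1, 1)

v_2(a) = 1 ≥ 1, so the series converges in ℤ_2 to 1/(1 − a) = 1/(1 − (-118)) = 1/119. Expand this rational in ℤ_2: compute digits iteratively via d_i = x_i mod 2, x_{i+1} = (x_i − d_i)/2. The first 3 digits are (1, 1, 1).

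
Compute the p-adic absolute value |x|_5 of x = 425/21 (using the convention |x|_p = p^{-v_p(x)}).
|425/21|_5 = 1/25

Step 1 — compute v_5(x) by factoring powers of 5 out of the numerator and denominator: v_5(425/21) = 2. Step 2 — apply |x|_p = p^{-v_p(x)} = 5^{-2} = 1/25.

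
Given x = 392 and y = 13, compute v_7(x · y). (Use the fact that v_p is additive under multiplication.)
v_7(5096) = 2

v_p(x) = 2 (factor: 392 = 7^2 · 8); v_p(y) = 0 (factor: 13 = 7^0 · 13). Additivity: v_p(xy) = v_p(x) + v_p(y) = 2 + 0 = 2. (Direct check: xy = 5096 = 7^2 · (104).)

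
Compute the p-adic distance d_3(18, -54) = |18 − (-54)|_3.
d_3(18, -54) = 1/9

Step 1 — x − y = 18 − (-54) = 72. Step 2 — v_3(72) = 2 (factor: 72 = (3^2 · 8); the sign does not affect v_p). Step 3 — |x − y|_3 = 3^{-2} = 1/9.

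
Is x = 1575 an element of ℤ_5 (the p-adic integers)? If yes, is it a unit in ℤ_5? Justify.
x ∈ ℤ_5 but not a unit; v_5(x) = 2 > 0

ℤ_5 = {x ∈ ℚ_5 : v_5(x) ≥ 0} and ℤ_5^× = {x ∈ ℤ_5 : v_5(x) = 0}. Here v_5(1575) = v_5(num) − v_5(den) = 2; compare against these criteria.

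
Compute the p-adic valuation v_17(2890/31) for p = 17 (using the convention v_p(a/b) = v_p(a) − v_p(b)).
v_17(2890/31) = 2

Factor powers of 17 from the numerator and denominator of the reduced fraction: 2890 = 17^2 · 10 and 31 = 17^0 · 31. Apply v_p(a/b) = v_p(a) − v_p(b): v_17(2890/31) = 2 − 0 = 2.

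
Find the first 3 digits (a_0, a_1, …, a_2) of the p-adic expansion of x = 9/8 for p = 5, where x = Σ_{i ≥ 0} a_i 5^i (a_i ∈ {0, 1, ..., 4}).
(a_0, …, a_2) = (3, 4, 1)

v_5(9/8) = 0 (numerator and denominator both coprime to 5), so x ∈ ℤ_5^×. Compute digits iteratively via a_i = x_i mod 5, x_{i+1} = (x_i − a_i)/5, with x_0 = x:
  x_0 = 9/8;  a_0 = 3;  x_1 = (x_0 − 3)/5 = -3/8
  x_1 = -3/8;  a_1 = 4;  x_2 = (x_1 − 4)/5 = -7/8
  x_2 = -7/8;  a_2 = 1;  x_3 = (x_2 − 1)/5 = -3/8
Digits: (3, 4, 1).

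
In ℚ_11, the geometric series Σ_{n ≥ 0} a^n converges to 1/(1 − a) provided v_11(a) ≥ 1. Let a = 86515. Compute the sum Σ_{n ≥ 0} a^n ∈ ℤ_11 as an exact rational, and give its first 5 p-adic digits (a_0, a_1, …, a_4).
Σ a^n = 1/(1 − a) = -1/86514;  first 5 digits = (1, 0, 0, 10, 5)

v_11(a) = 3 ≥ 1, so the series converges in ℤ_11 to 1/(1 − a) = 1/(1 − 86515) = -1/86514. Expand this rational in ℤ_11: compute digits iteratively via d_i = x_i mod 11, x_{i+1} = (x_i − d_i)/11. The first 5 digits are (1, 0, 0, 10, 5).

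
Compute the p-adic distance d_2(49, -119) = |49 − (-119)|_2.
d_2(49, -119) = 1/8

Step 1 — x − y = 49 − (-119) = 168. Step 2 — v_2(168) = 3 (factor: 168 = (2^3 · 21); the sign does not affect v_p). Step 3 — |x − y|_2 = 2^{-3} = 1/8.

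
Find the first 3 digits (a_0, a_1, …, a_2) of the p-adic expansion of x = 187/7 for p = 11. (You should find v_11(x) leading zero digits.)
(a_0, …, a_2) = (0, 4, 3)

v_11(187/7) = 1, so a_0 = ... = a_0 = 0. Factor out: x = 11^1 · u with u = 17/7 a unit in ℤ_11. Expand u iteratively via a_{v+i} = u_i mod 11, u_{i+1} = (u_i − a_{v+i})/11:
  u_0 = 17/7;  a_1 = 4;  u_1 = (u_0 − 4)/11 = -1/7
  u_1 = -1/7;  a_2 = 3;  u_2 = (u_1 − 3)/11 = -2/7
Digits: (0, 4, 3).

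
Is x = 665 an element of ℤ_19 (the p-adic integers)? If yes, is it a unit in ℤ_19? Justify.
x ∈ ℤ_19 but not a unit; v_19(x) = 1 > 0

ℤ_19 = {x ∈ ℚ_19 : v_19(x) ≥ 0} and ℤ_19^× = {x ∈ ℤ_19 : v_19(x) = 0}. Here v_19(665) = v_19(num) − v_19(den) = 1; compare against these criteria.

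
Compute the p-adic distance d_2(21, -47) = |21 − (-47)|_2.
d_2(21, -47) = 1/4

Step 1 — x − y = 21 − (-47) = 68. Step 2 — v_2(68) = 2 (factor: 68 = (2^2 · 17); the sign does not affect v_p). Step 3 — |x − y|_2 = 2^{-2} = 1/4.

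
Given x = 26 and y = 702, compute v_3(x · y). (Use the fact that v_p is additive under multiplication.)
v_3(18252) = 3

v_p(x) = 0 (factor: 26 = 3^0 · 26); v_p(y) = 3 (factor: 702 = 3^3 · 26). Additivity: v_p(xy) = v_p(x) + v_p(y) = 0 + 3 = 3. (Direct check: xy = 18252 = 3^3 · (676).)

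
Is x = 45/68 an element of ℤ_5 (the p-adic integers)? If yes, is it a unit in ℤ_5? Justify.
x ∈ ℤ_5 but not a unit; v_5(x) = 1 > 0

ℤ_5 = {x ∈ ℚ_5 : v_5(x) ≥ 0} and ℤ_5^× = {x ∈ ℤ_5 : v_5(x) = 0}. Here v_5(45/68) = v_5(num) − v_5(den) = 1; compare against these criteria.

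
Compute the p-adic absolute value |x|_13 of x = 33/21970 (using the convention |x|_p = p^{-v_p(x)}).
|33/21970|_13 = 2197

Step 1 — compute v_13(x) by factoring powers of 13 out of the numerator and denominator: v_13(33/21970) = -3. Step 2 — apply |x|_p = p^{-v_p(x)} = 13^{3} = 2197.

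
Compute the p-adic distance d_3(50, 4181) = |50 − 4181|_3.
d_3(50, 4181) = 1/243

Step 1 — x − y = 50 − 4181 = -4131. Step 2 — v_3(-4131) = 5 (factor: -4131 = −(3^5 · 17); the sign does not affect v_p). Step 3 — |x − y|_3 = 3^{-5} = 1/243.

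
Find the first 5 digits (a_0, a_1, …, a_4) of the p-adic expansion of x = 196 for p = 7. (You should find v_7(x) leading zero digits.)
(a_0, …, a_4) = (0, 0, 4, 0, 0)

v_7(196) = 2, so a_0 = ... = a_1 = 0. Factor out: x = 7^2 · u with u = 4 a unit in ℤ_7. Expand u iteratively via a_{v+i} = u_i mod 7, u_{i+1} = (u_i − a_{v+i})/7:
  u_0 = 4;  a_2 = 4;  u_1 = (u_0 − 4)/7 = 0
  u_1 = 0;  a_3 = 0;  u_2 = (u_1 − 0)/7 = 0
  u_2 = 0;  a_4 = 0;  u_3 = (u_2 − 0)/7 = 0
Digits: (0, 0, 4, 0, 0).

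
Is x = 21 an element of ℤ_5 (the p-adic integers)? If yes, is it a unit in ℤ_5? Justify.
x ∈ ℤ_5^× (unit); v_5(x) = 0

ℤ_5 = {x ∈ ℚ_5 : v_5(x) ≥ 0} and ℤ_5^× = {x ∈ ℤ_5 : v_5(x) = 0}. Here v_5(21) = v_5(num) − v_5(den) = 0; compare against these criteria.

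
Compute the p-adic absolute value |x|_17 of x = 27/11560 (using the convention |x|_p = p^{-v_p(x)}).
|27/11560|_17 = 289

Step 1 — compute v_17(x) by factoring powers of 17 out of the numerator and denominator: v_17(27/11560) = -2. Step 2 — apply |x|_p = p^{-v_p(x)} = 17^{2} = 289.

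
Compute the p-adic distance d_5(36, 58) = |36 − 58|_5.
d_5(36, 58) = 1

Step 1 — x − y = 36 − 58 = -22. Step 2 — v_5(-22) = 0 (factor: -22 = −(5^0 · 22); the sign does not affect v_p). Step 3 — |x − y|_5 = 5^{0} = 1.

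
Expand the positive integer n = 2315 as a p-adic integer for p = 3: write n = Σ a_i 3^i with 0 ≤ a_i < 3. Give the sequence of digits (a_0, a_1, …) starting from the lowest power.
(a_0, a_1, …) = (2, 0, 2, 1, 1, 0, 0, 1)

Repeated division by 3 gives the digits low-to-high: 2315 = 2 + 2·3^2 + 1·3^3 + 1·3^4 + 1·3^7. Digit sequence: (2, 0, 2, 1, 1, 0, 0, 1).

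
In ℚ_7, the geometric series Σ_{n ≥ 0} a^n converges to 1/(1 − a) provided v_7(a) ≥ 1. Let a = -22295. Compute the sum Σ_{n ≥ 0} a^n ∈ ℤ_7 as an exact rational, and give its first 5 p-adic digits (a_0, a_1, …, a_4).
Σ a^n = 1/(1 − a) = 1/22296;  first 5 digits = (1, 0, 0, 5, 4)

v_7(a) = 3 ≥ 1, so the series converges in ℤ_7 to 1/(1 − a) = 1/(1 − (-22295)) = 1/22296. Expand this rational in ℤ_7: compute digits iteratively via d_i = x_i mod 7, x_{i+1} = (x_i − d_i)/7. The first 5 digits are (1, 0, 0, 5, 4).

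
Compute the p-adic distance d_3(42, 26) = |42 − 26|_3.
d_3(42, 26) = 1

Step 1 — x − y = 42 − 26 = 16. Step 2 — v_3(16) = 0 (factor: 16 = (3^0 · 16); the sign does not affect v_p). Step 3 — |x − y|_3 = 3^{0} = 1.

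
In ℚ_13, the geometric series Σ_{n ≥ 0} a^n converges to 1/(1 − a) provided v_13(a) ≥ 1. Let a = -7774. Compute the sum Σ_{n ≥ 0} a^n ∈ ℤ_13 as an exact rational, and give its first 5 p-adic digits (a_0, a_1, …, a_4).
Σ a^n = 1/(1 − a) = 1/7775;  first 5 digits = (1, 0, 6, 9, 9)

v_13(a) = 2 ≥ 1, so the series converges in ℤ_13 to 1/(1 − a) = 1/(1 − (-7774)) = 1/7775. Expand this rational in ℤ_13: compute digits iteratively via d_i = x_i mod 13, x_{i+1} = (x_i − d_i)/13. The first 5 digits are (1, 0, 6, 9, 9).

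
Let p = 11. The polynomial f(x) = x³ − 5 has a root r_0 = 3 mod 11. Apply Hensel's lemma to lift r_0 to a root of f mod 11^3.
r_2 = 47 (mod 1331)

Hensel: r_{i+1} = r_i − f(r_i)/f′(r_i) mod 11^{i+2}, where f′(x) = 3x². Iterate:
  r_0 = 3 (mod 11)
  r_1 = 47 (mod 121)
  r_2 = 47 (mod 1331)
Final: r = 47 with f(r) ≡ 0 mod 11^3.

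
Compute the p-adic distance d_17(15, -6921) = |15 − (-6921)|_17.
d_17(15, -6921) = 1/289

Step 1 — x − y = 15 − (-6921) = 6936. Step 2 — v_17(6936) = 2 (factor: 6936 = (17^2 · 24); the sign does not affect v_p). Step 3 — |x − y|_17 = 17^{-2} = 1/289.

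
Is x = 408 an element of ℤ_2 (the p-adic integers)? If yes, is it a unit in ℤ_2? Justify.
x ∈ ℤ_2 but not a unit; v_2(x) = 3 > 0

ℤ_2 = {x ∈ ℚ_2 : v_2(x) ≥ 0} and ℤ_2^× = {x ∈ ℤ_2 : v_2(x) = 0}. Here v_2(408) = v_2(num) − v_2(den) = 3; compare against these criteria.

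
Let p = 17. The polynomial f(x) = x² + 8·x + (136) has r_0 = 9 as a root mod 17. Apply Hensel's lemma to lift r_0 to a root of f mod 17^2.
r_1 = 9 (mod 289)

Hensel: r_{i+1} = r_i − f(r_i)·(f′(r_i))^{-1} mod 17^{i+2}, f′(x) = 2x + 8. Iterate:
  r_0 = 9 (mod 17)
  r_1 = 9 (mod 289)
Final: r = 9 satisfies f(r) ≡ 0 mod 17^2.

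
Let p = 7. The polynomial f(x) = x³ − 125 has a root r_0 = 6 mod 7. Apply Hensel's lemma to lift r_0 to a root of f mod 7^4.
r_3 = 433 (mod 2401)

Hensel: r_{i+1} = r_i − f(r_i)/f′(r_i) mod 7^{i+2}, where f′(x) = 3x². Iterate:
  r_0 = 6 (mod 7)
  r_1 = 41 (mod 49)
  r_2 = 90 (mod 343)
  r_3 = 433 (mod 2401)
Final: r = 433 with f(r) ≡ 0 mod 7^4.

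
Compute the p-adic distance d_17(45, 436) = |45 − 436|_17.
d_17(45, 436) = 1/17

Step 1 — x − y = 45 − 436 = -391. Step 2 — v_17(-391) = 1 (factor: -391 = −(17^1 · 23); the sign does not affect v_p). Step 3 — |x − y|_17 = 17^{-1} = 1/17.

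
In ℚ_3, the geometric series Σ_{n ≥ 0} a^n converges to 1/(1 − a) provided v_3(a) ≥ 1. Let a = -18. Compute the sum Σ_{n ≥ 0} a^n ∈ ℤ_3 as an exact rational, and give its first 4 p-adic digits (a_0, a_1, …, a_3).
Σ a^n = 1/(1 − a) = 1/19;  first 4 digits = (1, 0, 1, 2)

v_3(a) = 2 ≥ 1, so the series converges in ℤ_3 to 1/(1 − a) = 1/(1 − (-18)) = 1/19. Expand this rational in ℤ_3: compute digits iteratively via d_i = x_i mod 3, x_{i+1} = (x_i − d_i)/3. The first 4 digits are (1, 0, 1, 2).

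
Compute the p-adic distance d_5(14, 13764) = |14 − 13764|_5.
d_5(14, 13764) = 1/625

Step 1 — x − y = 14 − 13764 = -13750. Step 2 — v_5(-13750) = 4 (factor: -13750 = −(5^4 · 22); the sign does not affect v_p). Step 3 — |x − y|_5 = 5^{-4} = 1/625.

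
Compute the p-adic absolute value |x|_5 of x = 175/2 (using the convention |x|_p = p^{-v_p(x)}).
|175/2|_5 = 1/25

Step 1 — compute v_5(x) by factoring powers of 5 out of the numerator and denominator: v_5(175/2) = 2. Step 2 — apply |x|_p = p^{-v_p(x)} = 5^{-2} = 1/25.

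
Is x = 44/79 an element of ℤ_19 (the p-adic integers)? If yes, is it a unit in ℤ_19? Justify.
x ∈ ℤ_19^× (unit); v_19(x) = 0

ℤ_19 = {x ∈ ℚ_19 : v_19(x) ≥ 0} and ℤ_19^× = {x ∈ ℤ_19 : v_19(x) = 0}. Here v_19(44/79) = v_19(num) − v_19(den) = 0; compare against these criteria.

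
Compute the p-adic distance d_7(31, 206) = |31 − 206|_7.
d_7(31, 206) = 1/7

Step 1 — x − y = 31 − 206 = -175. Step 2 — v_7(-175) = 1 (factor: -175 = −(7^1 · 25); the sign does not affect v_p). Step 3 — |x − y|_7 = 7^{-1} = 1/7.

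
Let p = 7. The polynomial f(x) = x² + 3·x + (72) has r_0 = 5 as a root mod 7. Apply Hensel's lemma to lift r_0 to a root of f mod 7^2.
r_1 = 19 (mod 49)

Hensel: r_{i+1} = r_i − f(r_i)·(f′(r_i))^{-1} mod 7^{i+2}, f′(x) = 2x + 3. Iterate:
  r_0 = 5 (mod 7)
  r_1 = 19 (mod 49)
Final: r = 19 satisfies f(r) ≡ 0 mod 7^2.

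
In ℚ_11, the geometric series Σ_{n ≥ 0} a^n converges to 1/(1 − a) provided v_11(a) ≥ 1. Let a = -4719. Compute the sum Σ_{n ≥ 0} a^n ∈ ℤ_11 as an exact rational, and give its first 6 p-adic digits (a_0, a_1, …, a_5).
Σ a^n = 1/(1 − a) = 1/4720;  first 6 digits = (1, 0, 5, 7, 2, 6)

v_11(a) = 2 ≥ 1, so the series converges in ℤ_11 to 1/(1 − a) = 1/(1 − (-4719)) = 1/4720. Expand this rational in ℤ_11: compute digits iteratively via d_i = x_i mod 11, x_{i+1} = (x_i − d_i)/11. The first 6 digits are (1, 0, 5, 7, 2, 6).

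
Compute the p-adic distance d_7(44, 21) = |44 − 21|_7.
d_7(44, 21) = 1

Step 1 — x − y = 44 − 21 = 23. Step 2 — v_7(23) = 0 (factor: 23 = (7^0 · 23); the sign does not affect v_p). Step 3 — |x − y|_7 = 7^{0} = 1.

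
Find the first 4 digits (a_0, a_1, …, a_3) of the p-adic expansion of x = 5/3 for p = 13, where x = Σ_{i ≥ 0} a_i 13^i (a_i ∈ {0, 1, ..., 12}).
(a_0, …, a_3) = (6, 4, 4, 4)

v_13(5/3) = 0 (numerator and denominator both coprime to 13), so x ∈ ℤ_13^×. Compute digits iteratively via a_i = x_i mod 13, x_{i+1} = (x_i − a_i)/13, with x_0 = x:
  x_0 = 5/3;  a_0 = 6;  x_1 = (x_0 − 6)/13 = -1/3
  x_1 = -1/3;  a_1 = 4;  x_2 = (x_1 − 4)/13 = -1/3
  x_2 = -1/3;  a_2 = 4;  x_3 = (x_2 − 4)/13 = -1/3
  x_3 = -1/3;  a_3 = 4;  x_4 = (x_3 − 4)/13 = -1/3
Digits: (6, 4, 4, 4).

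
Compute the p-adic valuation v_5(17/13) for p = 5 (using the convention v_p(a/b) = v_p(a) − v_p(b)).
v_5(17/13) = 0

Factor powers of 5 from the numerator and denominator of the reduced fraction: 17 = 5^0 · 17 and 13 = 5^0 · 13. Apply v_p(a/b) = v_p(a) − v_p(b): v_5(17/13) = 0 − 0 = 0.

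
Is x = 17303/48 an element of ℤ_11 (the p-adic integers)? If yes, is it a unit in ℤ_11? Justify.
x ∈ ℤ_11 but not a unit; v_11(x) = 3 > 0

ℤ_11 = {x ∈ ℚ_11 : v_11(x) ≥ 0} and ℤ_11^× = {x ∈ ℤ_11 : v_11(x) = 0}. Here v_11(17303/48) = v_11(num) − v_11(den) = 3; compare against these criteria.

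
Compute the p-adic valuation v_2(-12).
v_2(-12) = 2

v_2(n) is the largest exponent k such that 2^k divides n. Factor out: -12 = -2^2 · 3. (Sign doesn't affect v_p.) So v_2(-12) = 2.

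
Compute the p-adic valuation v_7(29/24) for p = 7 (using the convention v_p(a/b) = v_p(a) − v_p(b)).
v_7(29/24) = 0

Factor powers of 7 from the numerator and denominator of the reduced fraction: 29 = 7^0 · 29 and 24 = 7^0 · 24. Apply v_p(a/b) = v_p(a) − v_p(b): v_7(29/24) = 0 − 0 = 0.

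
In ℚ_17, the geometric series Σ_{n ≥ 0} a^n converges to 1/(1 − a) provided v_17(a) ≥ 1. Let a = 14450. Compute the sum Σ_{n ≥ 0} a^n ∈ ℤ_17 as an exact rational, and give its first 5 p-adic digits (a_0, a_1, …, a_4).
Σ a^n = 1/(1 − a) = -1/14449;  first 5 digits = (1, 0, 16, 2, 1)

v_17(a) = 2 ≥ 1, so the series converges in ℤ_17 to 1/(1 − a) = 1/(1 − 14450) = -1/14449. Expand this rational in ℤ_17: compute digits iteratively via d_i = x_i mod 17, x_{i+1} = (x_i − d_i)/17. The first 5 digits are (1, 0, 16, 2, 1).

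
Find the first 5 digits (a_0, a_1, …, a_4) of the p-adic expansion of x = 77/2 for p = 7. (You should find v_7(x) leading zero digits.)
(a_0, …, a_4) = (0, 2, 4, 3, 3)

v_7(77/2) = 1, so a_0 = ... = a_0 = 0. Factor out: x = 7^1 · u with u = 11/2 a unit in ℤ_7. Expand u iteratively via a_{v+i} = u_i mod 7, u_{i+1} = (u_i − a_{v+i})/7:
  u_0 = 11/2;  a_1 = 2;  u_1 = (u_0 − 2)/7 = 1/2
  u_1 = 1/2;  a_2 = 4;  u_2 = (u_1 − 4)/7 = -1/2
  u_2 = -1/2;  a_3 = 3;  u_3 = (u_2 − 3)/7 = -1/2
  u_3 = -1/2;  a_4 = 3;  u_4 = (u_3 − 3)/7 = -1/2
Digits: (0, 2, 4, 3, 3).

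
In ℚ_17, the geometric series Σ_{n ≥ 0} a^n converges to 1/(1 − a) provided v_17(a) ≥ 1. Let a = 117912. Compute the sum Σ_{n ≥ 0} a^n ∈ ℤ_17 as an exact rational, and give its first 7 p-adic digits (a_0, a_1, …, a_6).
Σ a^n = 1/(1 − a) = -1/117911;  first 7 digits = (1, 0, 0, 7, 1, 0, 15)

v_17(a) = 3 ≥ 1, so the series converges in ℤ_17 to 1/(1 − a) = 1/(1 − 117912) = -1/117911. Expand this rational in ℤ_17: compute digits iteratively via d_i = x_i mod 17, x_{i+1} = (x_i − d_i)/17. The first 7 digits are (1, 0, 0, 7, 1, 0, 15).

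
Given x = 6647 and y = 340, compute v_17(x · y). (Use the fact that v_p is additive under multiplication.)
v_17(2259980) = 3

v_p(x) = 2 (factor: 6647 = 17^2 · 23); v_p(y) = 1 (factor: 340 = 17^1 · 20). Additivity: v_p(xy) = v_p(x) + v_p(y) = 2 + 1 = 3. (Direct check: xy = 2259980 = 17^3 · (460).)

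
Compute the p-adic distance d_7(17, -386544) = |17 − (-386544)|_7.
d_7(17, -386544) = 1/16807

Step 1 — x − y = 17 − (-386544) = 386561. Step 2 — v_7(386561) = 5 (factor: 386561 = (7^5 · 23); the sign does not affect v_p). Step 3 — |x − y|_7 = 7^{-5} = 1/16807.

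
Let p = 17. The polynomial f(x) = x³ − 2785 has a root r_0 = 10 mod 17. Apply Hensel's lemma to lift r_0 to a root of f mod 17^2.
r_1 = 146 (mod 289)

Hensel: r_{i+1} = r_i − f(r_i)/f′(r_i) mod 17^{i+2}, where f′(x) = 3x². Iterate:
  r_0 = 10 (mod 17)
  r_1 = 146 (mod 289)
Final: r = 146 with f(r) ≡ 0 mod 17^2.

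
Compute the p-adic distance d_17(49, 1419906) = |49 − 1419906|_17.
d_17(49, 1419906) = 1/1419857

Step 1 — x − y = 49 − 1419906 = -1419857. Step 2 — v_17(-1419857) = 5 (factor: -1419857 = −(17^5 · 1); the sign does not affect v_p). Step 3 — |x − y|_17 = 17^{-5} = 1/1419857.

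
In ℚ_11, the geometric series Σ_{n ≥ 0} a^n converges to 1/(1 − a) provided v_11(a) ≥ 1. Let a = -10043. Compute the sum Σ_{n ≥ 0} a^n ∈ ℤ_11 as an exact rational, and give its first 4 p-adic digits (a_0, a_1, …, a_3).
Σ a^n = 1/(1 − a) = 1/10044;  first 4 digits = (1, 0, 5, 3)

v_11(a) = 2 ≥ 1, so the series converges in ℤ_11 to 1/(1 − a) = 1/(1 − (-10043)) = 1/10044. Expand this rational in ℤ_11: compute digits iteratively via d_i = x_i mod 11, x_{i+1} = (x_i − d_i)/11. The first 4 digits are (1, 0, 5, 3).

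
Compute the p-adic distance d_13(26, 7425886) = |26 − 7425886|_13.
d_13(26, 7425886) = 1/371293

Step 1 — x − y = 26 − 7425886 = -7425860. Step 2 — v_13(-7425860) = 5 (factor: -7425860 = −(13^5 · 20); the sign does not affect v_p). Step 3 — |x − y|_13 = 13^{-5} = 1/371293.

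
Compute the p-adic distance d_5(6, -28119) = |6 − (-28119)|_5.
d_5(6, -28119) = 1/3125

Step 1 — x − y = 6 − (-28119) = 28125. Step 2 — v_5(28125) = 5 (factor: 28125 = (5^5 · 9); the sign does not affect v_p). Step 3 — |x − y|_5 = 5^{-5} = 1/3125.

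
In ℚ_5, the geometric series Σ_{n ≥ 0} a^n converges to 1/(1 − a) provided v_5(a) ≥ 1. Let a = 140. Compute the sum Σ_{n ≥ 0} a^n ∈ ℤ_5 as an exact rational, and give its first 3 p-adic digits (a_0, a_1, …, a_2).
Σ a^n = 1/(1 − a) = -1/139;  first 3 digits = (1, 3, 4)

v_5(a) = 1 ≥ 1, so the series converges in ℤ_5 to 1/(1 − a) = 1/(1 − 140) = -1/139. Expand this rational in ℤ_5: compute digits iteratively via d_i = x_i mod 5, x_{i+1} = (x_i − d_i)/5. The first 3 digits are (1, 3, 4).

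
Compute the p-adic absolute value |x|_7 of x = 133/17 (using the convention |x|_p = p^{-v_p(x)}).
|133/17|_7 = 1/7

Step 1 — compute v_7(x) by factoring powers of 7 out of the numerator and denominator: v_7(133/17) = 1. Step 2 — apply |x|_p = p^{-v_p(x)} = 7^{-1} = 1/7.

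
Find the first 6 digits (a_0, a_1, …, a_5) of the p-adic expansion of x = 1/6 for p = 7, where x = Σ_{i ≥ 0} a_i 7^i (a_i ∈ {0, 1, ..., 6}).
(a_0, …, a_5) = (6, 5, 5, 5, 5, 5)

v_7(1/6) = 0 (numerator and denominator both coprime to 7), so x ∈ ℤ_7^×. Compute digits iteratively via a_i = x_i mod 7, x_{i+1} = (x_i − a_i)/7, with x_0 = x:
  x_0 = 1/6;  a_0 = 6;  x_1 = (x_0 − 6)/7 = -5/6
  x_1 = -5/6;  a_1 = 5;  x_2 = (x_1 − 5)/7 = -5/6
  x_2 = -5/6;  a_2 = 5;  x_3 = (x_2 − 5)/7 = -5/6
  x_3 = -5/6;  a_3 = 5;  x_4 = (x_3 − 5)/7 = -5/6
  x_4 = -5/6;  a_4 = 5;  x_5 = (x_4 − 5)/7 = -5/6
  x_5 = -5/6;  a_5 = 5;  x_6 = (x_5 − 5)/7 = -5/6
Digits: (6, 5, 5, 5, 5, 5).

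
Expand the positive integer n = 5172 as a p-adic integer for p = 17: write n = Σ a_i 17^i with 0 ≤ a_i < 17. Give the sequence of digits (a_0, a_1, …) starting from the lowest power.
(a_0, a_1, …) = (4, 15, 0, 1)

Repeated division by 17 gives the digits low-to-high: 5172 = 4 + 15·17^1 + 1·17^3. Digit sequence: (4, 15, 0, 1).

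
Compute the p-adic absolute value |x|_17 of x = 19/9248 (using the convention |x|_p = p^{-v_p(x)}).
|19/9248|_17 = 289

Step 1 — compute v_17(x) by factoring powers of 17 out of the numerator and denominator: v_17(19/9248) = -2. Step 2 — apply |x|_p = p^{-v_p(x)} = 17^{2} = 289.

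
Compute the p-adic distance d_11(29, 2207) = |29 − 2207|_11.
d_11(29, 2207) = 1/121

Step 1 — x − y = 29 − 2207 = -2178. Step 2 — v_11(-2178) = 2 (factor: -2178 = −(11^2 · 18); the sign does not affect v_p). Step 3 — |x − y|_11 = 11^{-2} = 1/121.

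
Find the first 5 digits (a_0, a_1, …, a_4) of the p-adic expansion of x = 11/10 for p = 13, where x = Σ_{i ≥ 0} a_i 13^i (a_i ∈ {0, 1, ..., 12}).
(a_0, …, a_4) = (5, 1, 9, 11, 3)

v_13(11/10) = 0 (numerator and denominator both coprime to 13), so x ∈ ℤ_13^×. Compute digits iteratively via a_i = x_i mod 13, x_{i+1} = (x_i − a_i)/13, with x_0 = x:
  x_0 = 11/10;  a_0 = 5;  x_1 = (x_0 − 5)/13 = -3/10
  x_1 = -3/10;  a_1 = 1;  x_2 = (x_1 − 1)/13 = -1/10
  x_2 = -1/10;  a_2 = 9;  x_3 = (x_2 − 9)/13 = -7/10
  x_3 = -7/10;  a_3 = 11;  x_4 = (x_3 − 11)/13 = -9/10
  x_4 = -9/10;  a_4 = 3;  x_5 = (x_4 − 3)/13 = -3/10
Digits: (5, 1, 9, 11, 3).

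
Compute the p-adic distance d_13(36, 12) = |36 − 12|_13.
d_13(36, 12) = 1

Step 1 — x − y = 36 − 12 = 24. Step 2 — v_13(24) = 0 (factor: 24 = (13^0 · 24); the sign does not affect v_p). Step 3 — |x − y|_13 = 13^{0} = 1.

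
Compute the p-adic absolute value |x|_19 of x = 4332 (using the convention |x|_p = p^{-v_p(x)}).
|4332|_19 = 1/361

Step 1 — compute v_19(x) by factoring powers of 19 out of the numerator and denominator: v_19(4332) = 2. Step 2 — apply |x|_p = p^{-v_p(x)} = 19^{-2} = 1/361.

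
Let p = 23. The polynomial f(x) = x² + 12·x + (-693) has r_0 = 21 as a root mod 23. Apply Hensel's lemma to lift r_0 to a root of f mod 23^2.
r_1 = 21 (mod 529)

Hensel: r_{i+1} = r_i − f(r_i)·(f′(r_i))^{-1} mod 23^{i+2}, f′(x) = 2x + 12. Iterate:
  r_0 = 21 (mod 23)
  r_1 = 21 (mod 529)
Final: r = 21 satisfies f(r) ≡ 0 mod 23^2.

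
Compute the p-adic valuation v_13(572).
v_13(572) = 1

v_13(n) is the largest exponent k such that 13^k divides n. Factor out: 572 = 13^1 · 44. (Sign doesn't affect v_p.) So v_13(572) = 1.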